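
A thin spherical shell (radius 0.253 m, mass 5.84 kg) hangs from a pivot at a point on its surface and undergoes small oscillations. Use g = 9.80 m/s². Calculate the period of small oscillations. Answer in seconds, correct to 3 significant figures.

I_cm = (2/3)mr² = 0.2492 kg·m². The pivot is at distance d = 0.253 m from the centre of mass.
By the parallel-axis theorem, I = I_cm + md² = 0.2492 + 0.3738 = 0.6230 kg·m².
T = 2π√(I/(mgd)) = 2π√(0.6230/(5.84 × 9.80 × 0.253)) = 1.30 s.

1.30 s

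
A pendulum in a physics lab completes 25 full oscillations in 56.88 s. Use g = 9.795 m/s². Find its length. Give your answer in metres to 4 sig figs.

T = 56.88/25 = 2.2752 s.
From T = 2π√(L/g), L = gT²/(4π²) = 9.795 × 2.2752²/(4π²) = 1.284 m.

1.284 m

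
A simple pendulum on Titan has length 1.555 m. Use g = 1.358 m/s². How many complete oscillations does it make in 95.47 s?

14

T = 2π√(L/g) = 2π√(1.555/1.358) = 6.7235 s.
Number of complete oscillations = ⌊95.47/6.7235⌋ = ⌊14.199⌋ = 14.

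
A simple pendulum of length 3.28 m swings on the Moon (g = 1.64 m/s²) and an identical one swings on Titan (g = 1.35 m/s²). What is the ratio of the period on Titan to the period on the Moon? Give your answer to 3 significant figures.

T ∝ 1/√g, so T₂/T₁ = √(g₁/g₂) = √(1.64/1.35) = 1.10.

1.10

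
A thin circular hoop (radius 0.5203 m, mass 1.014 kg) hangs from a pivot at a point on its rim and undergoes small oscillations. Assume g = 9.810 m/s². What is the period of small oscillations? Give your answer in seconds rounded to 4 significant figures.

2.046 s

I_cm = mr² = 0.27450 kg·m². The pivot is at distance d = 0.5203 m from the centre of mass.
By the parallel-axis theorem, I = I_cm + md² = 0.27450 + 0.27450 = 0.54900 kg·m².
T = 2π√(I/(mgd)) = 2π√(0.54900/(1.014 × 9.810 × 0.5203)) = 2.046 s.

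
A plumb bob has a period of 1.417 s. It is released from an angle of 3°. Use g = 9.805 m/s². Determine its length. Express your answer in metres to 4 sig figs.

0.4987 m

From T = 2π√(L/g), L = gT²/(4π²) = 9.805 × 1.4170²/(4π²) = 0.4987 m.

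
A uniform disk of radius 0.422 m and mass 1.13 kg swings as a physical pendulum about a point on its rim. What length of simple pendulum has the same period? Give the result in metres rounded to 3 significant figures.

0.633 m

The equivalent simple-pendulum length is L_eq = I/(md), where I is about the pivot and d = 0.4220 m.
I_cm = ½mR² = 0.1006 kg·m², so I = I_cm + md² = 0.1006 + 0.2012 = 0.3019 kg·m².
L_eq = 0.3019/(1.13 × 0.4220) = 0.633 m.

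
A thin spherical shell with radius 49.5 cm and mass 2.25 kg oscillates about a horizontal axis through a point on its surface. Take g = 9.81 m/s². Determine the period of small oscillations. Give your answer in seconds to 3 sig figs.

1.82 s

I_cm = (2/3)mr² = 0.3675 kg·m². The pivot is at distance d = 0.495 m from the centre of mass.
By the parallel-axis theorem, I = I_cm + md² = 0.3675 + 0.5513 = 0.9188 kg·m².
T = 2π√(I/(mgd)) = 2π√(0.9188/(2.25 × 9.81 × 0.495)) = 1.82 s.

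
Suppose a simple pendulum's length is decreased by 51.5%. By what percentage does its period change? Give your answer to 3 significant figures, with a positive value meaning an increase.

-30.4%

T ∝ √L, so T'/T = √(0.4850) = 0.6964.
Percentage change in T = (0.6964 − 1) × 100% = -30.4%.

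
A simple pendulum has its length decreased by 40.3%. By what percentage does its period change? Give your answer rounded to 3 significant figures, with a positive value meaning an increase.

-22.7%

T ∝ √L, so T'/T = √(0.5970) = 0.7727.
Percentage change in T = (0.7727 − 1) × 100% = -22.7%.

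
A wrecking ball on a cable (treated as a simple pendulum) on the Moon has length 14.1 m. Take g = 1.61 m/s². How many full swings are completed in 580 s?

T = 2π√(L/g) = 2π√(14.1/1.61) = 18.59 s.
Number of complete oscillations = ⌊580/18.59⌋ = ⌊31.19⌋ = 31.

31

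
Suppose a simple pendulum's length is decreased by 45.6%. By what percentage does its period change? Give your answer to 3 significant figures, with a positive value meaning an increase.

T ∝ √L, so T'/T = √(0.5440) = 0.7376.
Percentage change in T = (0.7376 − 1) × 100% = -26.2%.

-26.2%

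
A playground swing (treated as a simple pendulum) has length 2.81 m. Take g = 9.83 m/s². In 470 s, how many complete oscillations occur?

T = 2π√(L/g) = 2π√(2.81/9.83) = 3.359 s.
Number of complete oscillations = ⌊470/3.359⌋ = ⌊139.9⌋ = 139.

139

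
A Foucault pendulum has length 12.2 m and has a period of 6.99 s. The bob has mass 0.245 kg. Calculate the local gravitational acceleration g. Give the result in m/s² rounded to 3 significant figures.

9.86 m/s²

From T = 2π√(L/g), g = 4π²L/T² = 4π² × 12.2/6.990² = 9.86 m/s².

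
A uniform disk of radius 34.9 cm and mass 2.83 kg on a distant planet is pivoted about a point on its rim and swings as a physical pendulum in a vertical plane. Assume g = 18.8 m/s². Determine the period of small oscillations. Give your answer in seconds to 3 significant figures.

1.05 s

I_cm = ½mr² = 0.1723 kg·m². The pivot is at distance d = 0.349 m from the centre of mass.
By the parallel-axis theorem, I = I_cm + md² = 0.1723 + 0.3447 = 0.5170 kg·m².
T = 2π√(I/(mgd)) = 2π√(0.5170/(2.83 × 18.8 × 0.349)) = 1.05 s.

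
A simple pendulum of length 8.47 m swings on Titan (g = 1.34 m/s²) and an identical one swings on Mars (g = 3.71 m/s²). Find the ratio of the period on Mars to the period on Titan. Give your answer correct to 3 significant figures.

0.601

T ∝ 1/√g, so T₂/T₁ = √(g₁/g₂) = √(1.34/3.71) = 0.601.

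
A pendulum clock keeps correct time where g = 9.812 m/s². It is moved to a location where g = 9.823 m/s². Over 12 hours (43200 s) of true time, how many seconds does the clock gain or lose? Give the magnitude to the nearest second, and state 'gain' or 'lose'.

The clock's period scales as T ∝ 1/√g, so T'/T = √(9.812/9.823) = 0.999440.
In 43200 s of true time the clock registers 43200/0.999440 = 43224.2 s, so it gains 24 s.

gain 24 s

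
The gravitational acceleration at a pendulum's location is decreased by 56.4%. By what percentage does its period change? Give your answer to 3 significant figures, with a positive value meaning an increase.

T ∝ 1/√g, so T'/T = 1/√(0.4360) = 1.514.
Percentage change in T = (1.514 − 1) × 100% = 51.4%.

51.4%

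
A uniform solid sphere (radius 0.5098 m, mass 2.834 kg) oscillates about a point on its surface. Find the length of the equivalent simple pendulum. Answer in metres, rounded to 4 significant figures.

0.7137 m

The equivalent simple-pendulum length is L_eq = I/(md), where I is about the pivot and d = 0.50980 m.
I_cm = (2/5)mR² = 0.29462 kg·m², so I = I_cm + md² = 0.29462 + 0.73655 = 1.0312 kg·m².
L_eq = 1.0312/(2.834 × 0.50980) = 0.7137 m.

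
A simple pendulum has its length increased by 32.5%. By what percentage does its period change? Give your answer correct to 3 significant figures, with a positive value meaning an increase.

T ∝ √L, so T'/T = √(1.325) = 1.151.
Percentage change in T = (1.151 − 1) × 100% = 15.1%.

15.1%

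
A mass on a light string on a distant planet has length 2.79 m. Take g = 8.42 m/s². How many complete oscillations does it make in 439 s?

T = 2π√(L/g) = 2π√(2.79/8.42) = 3.617 s.
Number of complete oscillations = ⌊439/3.617⌋ = ⌊121.4⌋ = 121.

121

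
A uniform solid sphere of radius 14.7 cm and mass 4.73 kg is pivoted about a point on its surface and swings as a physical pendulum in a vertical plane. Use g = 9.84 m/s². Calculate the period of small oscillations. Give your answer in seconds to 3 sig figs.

0.909 s

I_cm = (2/5)mr² = 0.04088 kg·m². The pivot is at distance d = 0.147 m from the centre of mass.
By the parallel-axis theorem, I = I_cm + md² = 0.04088 + 0.1022 = 0.1431 kg·m².
T = 2π√(I/(mgd)) = 2π√(0.1431/(4.73 × 9.84 × 0.147)) = 0.909 s.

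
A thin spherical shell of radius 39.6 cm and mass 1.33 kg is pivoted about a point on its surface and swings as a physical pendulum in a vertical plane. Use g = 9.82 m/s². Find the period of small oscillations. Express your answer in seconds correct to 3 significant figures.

I_cm = (2/3)mr² = 0.1390 kg·m². The pivot is at distance d = 0.396 m from the centre of mass.
By the parallel-axis theorem, I = I_cm + md² = 0.1390 + 0.2086 = 0.3476 kg·m².
T = 2π√(I/(mgd)) = 2π√(0.3476/(1.33 × 9.82 × 0.396)) = 1.63 s.

1.63 s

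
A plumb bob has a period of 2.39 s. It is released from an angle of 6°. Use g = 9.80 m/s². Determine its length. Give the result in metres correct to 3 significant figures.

1.42 m

From T = 2π√(L/g), L = gT²/(4π²) = 9.80 × 2.390²/(4π²) = 1.42 m.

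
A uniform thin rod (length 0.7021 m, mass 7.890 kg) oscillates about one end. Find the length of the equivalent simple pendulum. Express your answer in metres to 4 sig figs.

The equivalent simple-pendulum length is L_eq = I/(md), where I is about the pivot and d = 0.35105 m.
I_cm = (1/12)mL² = 0.32411 kg·m², so I = I_cm + md² = 0.32411 + 0.97233 = 1.2964 kg·m².
L_eq = 1.2964/(7.890 × 0.35105) = 0.4681 m.

0.4681 m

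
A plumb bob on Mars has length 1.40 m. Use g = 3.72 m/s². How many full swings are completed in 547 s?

141

T = 2π√(L/g) = 2π√(1.40/3.72) = 3.855 s.
Number of complete oscillations = ⌊547/3.855⌋ = ⌊141.9⌋ = 141.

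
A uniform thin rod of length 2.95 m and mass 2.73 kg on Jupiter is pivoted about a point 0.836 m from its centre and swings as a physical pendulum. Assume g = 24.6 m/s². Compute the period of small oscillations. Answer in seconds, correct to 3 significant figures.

For a physical pendulum T = 2π√(I/(mgd)), with d = 0.8360 m from pivot to centre of mass.
I_cm = mL²/12 = 2.73 × 2.95²/12 = 1.980 kg·m²; I = I_cm + md² = 1.980 + 2.73 × 0.8360² = 3.888 kg·m².
T = 2π√(3.888/(2.73 × 24.6 × 0.8360)) = 1.65 s.

1.65 s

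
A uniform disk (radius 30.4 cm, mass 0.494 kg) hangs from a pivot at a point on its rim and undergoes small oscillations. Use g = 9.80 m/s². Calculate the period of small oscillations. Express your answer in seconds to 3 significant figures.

1.36 s

I_cm = ½mr² = 0.02283 kg·m². The pivot is at distance d = 0.304 m from the centre of mass.
By the parallel-axis theorem, I = I_cm + md² = 0.02283 + 0.04565 = 0.06848 kg·m².
T = 2π√(I/(mgd)) = 2π√(0.06848/(0.494 × 9.80 × 0.304)) = 1.36 s.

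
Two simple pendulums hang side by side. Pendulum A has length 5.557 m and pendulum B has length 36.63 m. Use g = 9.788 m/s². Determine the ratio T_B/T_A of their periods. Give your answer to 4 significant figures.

2.567

T ∝ √L, so T_B/T_A = √(L_B/L_A) = √(36.63/5.557) = 2.567.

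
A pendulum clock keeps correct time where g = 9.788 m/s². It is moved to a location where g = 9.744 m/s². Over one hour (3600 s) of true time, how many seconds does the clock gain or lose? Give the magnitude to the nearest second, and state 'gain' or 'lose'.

lose 8 s

The clock's period scales as T ∝ 1/√g, so T'/T = √(9.788/9.744) = 1.00226.
In 3600 s of true time the clock registers 3600/1.00226 = 3591.9 s, so it loses 8 s.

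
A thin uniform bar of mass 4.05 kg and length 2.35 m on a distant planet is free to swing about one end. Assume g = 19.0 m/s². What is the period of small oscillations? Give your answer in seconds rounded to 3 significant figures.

For a physical pendulum T = 2π√(I/(mgd)), with d = 1.175 m from pivot to centre of mass.
I_cm = mL²/12 = 4.05 × 2.35²/12 = 1.864 kg·m²; I = I_cm + md² = 1.864 + 4.05 × 1.175² = 7.455 kg·m².
T = 2π√(7.455/(4.05 × 19.0 × 1.175)) = 1.80 s.

1.80 s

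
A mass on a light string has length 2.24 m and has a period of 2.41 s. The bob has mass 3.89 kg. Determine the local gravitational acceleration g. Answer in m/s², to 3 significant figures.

15.2 m/s²

From T = 2π√(L/g), g = 4π²L/T² = 4π² × 2.24/2.410² = 15.2 m/s².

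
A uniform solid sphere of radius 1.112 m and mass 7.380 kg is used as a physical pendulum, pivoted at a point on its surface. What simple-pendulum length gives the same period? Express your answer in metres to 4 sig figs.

1.557 m

The equivalent simple-pendulum length is L_eq = I/(md), where I is about the pivot and d = 1.1120 m.
I_cm = (2/5)mR² = 3.6503 kg·m², so I = I_cm + md² = 3.6503 + 9.1257 = 12.776 kg·m².
L_eq = 12.776/(7.380 × 1.1120) = 1.557 m.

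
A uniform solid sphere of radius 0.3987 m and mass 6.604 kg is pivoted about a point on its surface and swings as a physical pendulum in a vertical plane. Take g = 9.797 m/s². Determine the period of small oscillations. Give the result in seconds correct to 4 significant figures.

1.500 s

I_cm = (2/5)mr² = 0.41991 kg·m². The pivot is at distance d = 0.3987 m from the centre of mass.
By the parallel-axis theorem, I = I_cm + md² = 0.41991 + 1.0498 = 1.4697 kg·m².
T = 2π√(I/(mgd)) = 2π√(1.4697/(6.604 × 9.797 × 0.3987)) = 1.500 s.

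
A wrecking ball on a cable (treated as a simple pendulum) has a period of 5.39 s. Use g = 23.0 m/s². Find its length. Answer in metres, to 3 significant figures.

From T = 2π√(L/g), L = gT²/(4π²) = 23.0 × 5.390²/(4π²) = 16.9 m.

16.9 m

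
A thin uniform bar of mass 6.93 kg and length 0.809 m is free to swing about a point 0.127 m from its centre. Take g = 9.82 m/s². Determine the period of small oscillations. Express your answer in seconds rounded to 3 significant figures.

For a physical pendulum T = 2π√(I/(mgd)), with d = 0.1270 m from pivot to centre of mass.
I_cm = mL²/12 = 6.93 × 0.809²/12 = 0.3780 kg·m²; I = I_cm + md² = 0.3780 + 6.93 × 0.1270² = 0.4897 kg·m².
T = 2π√(0.4897/(6.93 × 9.82 × 0.1270)) = 1.50 s.

1.50 s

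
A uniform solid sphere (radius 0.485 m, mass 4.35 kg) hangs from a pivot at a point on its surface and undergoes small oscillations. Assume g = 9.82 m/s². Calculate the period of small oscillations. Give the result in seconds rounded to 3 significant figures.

1.65 s

I_cm = (2/5)mr² = 0.4093 kg·m². The pivot is at distance d = 0.485 m from the centre of mass.
By the parallel-axis theorem, I = I_cm + md² = 0.4093 + 1.023 = 1.433 kg·m².
T = 2π√(I/(mgd)) = 2π√(1.433/(4.35 × 9.82 × 0.485)) = 1.65 s.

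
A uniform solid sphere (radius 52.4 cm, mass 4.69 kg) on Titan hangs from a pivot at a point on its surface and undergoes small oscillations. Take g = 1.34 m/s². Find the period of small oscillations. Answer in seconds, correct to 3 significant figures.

4.65 s

I_cm = (2/5)mr² = 0.5151 kg·m². The pivot is at distance d = 0.524 m from the centre of mass.
By the parallel-axis theorem, I = I_cm + md² = 0.5151 + 1.288 = 1.803 kg·m².
T = 2π√(I/(mgd)) = 2π√(1.803/(4.69 × 1.34 × 0.524)) = 4.65 s.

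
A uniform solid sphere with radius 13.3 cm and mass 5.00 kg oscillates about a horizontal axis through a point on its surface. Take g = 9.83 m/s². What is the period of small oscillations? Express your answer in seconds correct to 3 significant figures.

I_cm = (2/5)mr² = 0.03538 kg·m². The pivot is at distance d = 0.133 m from the centre of mass.
By the parallel-axis theorem, I = I_cm + md² = 0.03538 + 0.08845 = 0.1238 kg·m².
T = 2π√(I/(mgd)) = 2π√(0.1238/(5.00 × 9.83 × 0.133)) = 0.865 s.

0.865 s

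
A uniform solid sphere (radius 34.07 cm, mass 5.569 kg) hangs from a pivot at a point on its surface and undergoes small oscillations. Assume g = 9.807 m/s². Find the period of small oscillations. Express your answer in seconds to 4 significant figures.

1.386 s

I_cm = (2/5)mr² = 0.25857 kg·m². The pivot is at distance d = 0.3407 m from the centre of mass.
By the parallel-axis theorem, I = I_cm + md² = 0.25857 + 0.64643 = 0.90500 kg·m².
T = 2π√(I/(mgd)) = 2π√(0.90500/(5.569 × 9.807 × 0.3407)) = 1.386 s.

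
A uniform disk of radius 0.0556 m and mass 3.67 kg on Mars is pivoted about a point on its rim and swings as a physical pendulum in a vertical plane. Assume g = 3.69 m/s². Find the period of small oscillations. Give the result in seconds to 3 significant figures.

I_cm = ½mr² = 0.005673 kg·m². The pivot is at distance d = 0.0556 m from the centre of mass.
By the parallel-axis theorem, I = I_cm + md² = 0.005673 + 0.01135 = 0.01702 kg·m².
T = 2π√(I/(mgd)) = 2π√(0.01702/(3.67 × 3.69 × 0.0556)) = 0.945 s.

0.945 s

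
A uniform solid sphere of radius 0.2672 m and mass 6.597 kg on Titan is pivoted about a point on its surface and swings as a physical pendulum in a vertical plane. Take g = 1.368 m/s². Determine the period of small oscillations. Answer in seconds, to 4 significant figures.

I_cm = (2/5)mr² = 0.18840 kg·m². The pivot is at distance d = 0.2672 m from the centre of mass.
By the parallel-axis theorem, I = I_cm + md² = 0.18840 + 0.47100 = 0.65940 kg·m².
T = 2π√(I/(mgd)) = 2π√(0.65940/(6.597 × 1.368 × 0.2672)) = 3.286 s.

3.286 s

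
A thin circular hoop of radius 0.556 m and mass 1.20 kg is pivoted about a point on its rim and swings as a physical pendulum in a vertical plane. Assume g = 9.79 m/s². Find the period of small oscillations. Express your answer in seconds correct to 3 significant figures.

I_cm = mr² = 0.3710 kg·m². The pivot is at distance d = 0.556 m from the centre of mass.
By the parallel-axis theorem, I = I_cm + md² = 0.3710 + 0.3710 = 0.7419 kg·m².
T = 2π√(I/(mgd)) = 2π√(0.7419/(1.20 × 9.79 × 0.556)) = 2.12 s.

2.12 s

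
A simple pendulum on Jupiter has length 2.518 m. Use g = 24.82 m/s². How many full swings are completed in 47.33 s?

23

T = 2π√(L/g) = 2π√(2.518/24.82) = 2.0013 s.
Number of complete oscillations = ⌊47.33/2.0013⌋ = ⌊23.650⌋ = 23.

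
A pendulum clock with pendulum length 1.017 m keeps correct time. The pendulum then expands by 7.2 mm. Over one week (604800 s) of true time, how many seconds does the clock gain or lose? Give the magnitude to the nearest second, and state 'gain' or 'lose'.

lose 2130 s

T ∝ √L, so T'/T = √(1.02420/1.017) = 1.00353.
In 604800 s of true time the clock registers 604800/1.00353 = 602670.4 s, so it loses 2130 s.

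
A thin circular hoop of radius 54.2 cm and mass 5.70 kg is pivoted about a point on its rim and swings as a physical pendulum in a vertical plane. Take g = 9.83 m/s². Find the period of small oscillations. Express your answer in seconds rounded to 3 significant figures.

I_cm = mr² = 1.674 kg·m². The pivot is at distance d = 0.542 m from the centre of mass.
By the parallel-axis theorem, I = I_cm + md² = 1.674 + 1.674 = 3.349 kg·m².
T = 2π√(I/(mgd)) = 2π√(3.349/(5.70 × 9.83 × 0.542)) = 2.09 s.

2.09 s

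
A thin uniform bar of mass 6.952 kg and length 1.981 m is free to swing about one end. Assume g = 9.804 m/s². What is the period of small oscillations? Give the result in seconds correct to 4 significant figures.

2.306 s

For a physical pendulum T = 2π√(I/(mgd)), with d = 0.99050 m from pivot to centre of mass.
I_cm = mL²/12 = 6.952 × 1.981²/12 = 2.2735 kg·m²; I = I_cm + md² = 2.2735 + 6.952 × 0.99050² = 9.0941 kg·m².
T = 2π√(9.0941/(6.952 × 9.804 × 0.99050)) = 2.306 s.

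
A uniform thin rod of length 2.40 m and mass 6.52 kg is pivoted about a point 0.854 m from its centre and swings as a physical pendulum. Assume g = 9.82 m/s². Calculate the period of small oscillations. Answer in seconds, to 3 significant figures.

2.39 s

For a physical pendulum T = 2π√(I/(mgd)), with d = 0.8540 m from pivot to centre of mass.
I_cm = mL²/12 = 6.52 × 2.40²/12 = 3.130 kg·m²; I = I_cm + md² = 3.130 + 6.52 × 0.8540² = 7.885 kg·m².
T = 2π√(7.885/(6.52 × 9.82 × 0.8540)) = 2.39 s.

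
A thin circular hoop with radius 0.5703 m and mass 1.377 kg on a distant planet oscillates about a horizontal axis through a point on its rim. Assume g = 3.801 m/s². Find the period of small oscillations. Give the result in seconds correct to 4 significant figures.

3.442 s

I_cm = mr² = 0.44786 kg·m². The pivot is at distance d = 0.5703 m from the centre of mass.
By the parallel-axis theorem, I = I_cm + md² = 0.44786 + 0.44786 = 0.89572 kg·m².
T = 2π√(I/(mgd)) = 2π√(0.89572/(1.377 × 3.801 × 0.5703)) = 3.442 s.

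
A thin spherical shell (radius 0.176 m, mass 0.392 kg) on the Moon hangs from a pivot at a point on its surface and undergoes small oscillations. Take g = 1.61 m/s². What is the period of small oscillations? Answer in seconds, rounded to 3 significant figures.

2.68 s

I_cm = (2/3)mr² = 0.008095 kg·m². The pivot is at distance d = 0.176 m from the centre of mass.
By the parallel-axis theorem, I = I_cm + md² = 0.008095 + 0.01214 = 0.02024 kg·m².
T = 2π√(I/(mgd)) = 2π√(0.02024/(0.392 × 1.61 × 0.176)) = 2.68 s.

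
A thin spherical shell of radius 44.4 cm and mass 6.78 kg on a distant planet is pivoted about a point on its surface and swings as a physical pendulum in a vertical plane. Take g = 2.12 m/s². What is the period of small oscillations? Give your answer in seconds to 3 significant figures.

I_cm = (2/3)mr² = 0.8911 kg·m². The pivot is at distance d = 0.444 m from the centre of mass.
By the parallel-axis theorem, I = I_cm + md² = 0.8911 + 1.337 = 2.228 kg·m².
T = 2π√(I/(mgd)) = 2π√(2.228/(6.78 × 2.12 × 0.444)) = 3.71 s.

3.71 s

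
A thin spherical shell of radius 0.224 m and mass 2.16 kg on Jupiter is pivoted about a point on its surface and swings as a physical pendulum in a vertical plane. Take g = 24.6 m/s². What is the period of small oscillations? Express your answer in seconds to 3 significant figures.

0.774 s

I_cm = (2/3)mr² = 0.07225 kg·m². The pivot is at distance d = 0.224 m from the centre of mass.
By the parallel-axis theorem, I = I_cm + md² = 0.07225 + 0.1084 = 0.1806 kg·m².
T = 2π√(I/(mgd)) = 2π√(0.1806/(2.16 × 24.6 × 0.224)) = 0.774 s.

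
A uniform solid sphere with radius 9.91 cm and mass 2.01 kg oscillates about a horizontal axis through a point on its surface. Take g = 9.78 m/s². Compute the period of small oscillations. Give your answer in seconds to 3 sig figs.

I_cm = (2/5)mr² = 0.007896 kg·m². The pivot is at distance d = 0.0991 m from the centre of mass.
By the parallel-axis theorem, I = I_cm + md² = 0.007896 + 0.01974 = 0.02764 kg·m².
T = 2π√(I/(mgd)) = 2π√(0.02764/(2.01 × 9.78 × 0.0991)) = 0.748 s.

0.748 s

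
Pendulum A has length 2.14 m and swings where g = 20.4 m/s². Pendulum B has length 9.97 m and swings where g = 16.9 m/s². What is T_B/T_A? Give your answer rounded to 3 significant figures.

2.37

T = 2π√(L/g), so T_B/T_A = √((L_B/g_B)/(L_A/g_A)) = √((9.97/16.9)/(2.14/20.4)) = 2.37.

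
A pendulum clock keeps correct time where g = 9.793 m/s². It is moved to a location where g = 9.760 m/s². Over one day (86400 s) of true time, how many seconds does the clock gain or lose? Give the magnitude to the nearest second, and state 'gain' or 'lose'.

The clock's period scales as T ∝ 1/√g, so T'/T = √(9.793/9.760) = 1.00169.
In 86400 s of true time the clock registers 86400/1.00169 = 86254.3 s, so it loses 146 s.

lose 146 s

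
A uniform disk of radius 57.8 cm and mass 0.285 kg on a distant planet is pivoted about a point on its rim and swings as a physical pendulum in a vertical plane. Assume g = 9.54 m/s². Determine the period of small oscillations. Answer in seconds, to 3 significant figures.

1.89 s

I_cm = ½mr² = 0.04761 kg·m². The pivot is at distance d = 0.578 m from the centre of mass.
By the parallel-axis theorem, I = I_cm + md² = 0.04761 + 0.09521 = 0.1428 kg·m².
T = 2π√(I/(mgd)) = 2π√(0.1428/(0.285 × 9.54 × 0.578)) = 1.89 s.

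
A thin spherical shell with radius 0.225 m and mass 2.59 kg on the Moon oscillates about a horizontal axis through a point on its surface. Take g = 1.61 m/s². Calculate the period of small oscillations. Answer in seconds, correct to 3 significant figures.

I_cm = (2/3)mr² = 0.08741 kg·m². The pivot is at distance d = 0.225 m from the centre of mass.
By the parallel-axis theorem, I = I_cm + md² = 0.08741 + 0.1311 = 0.2185 kg·m².
T = 2π√(I/(mgd)) = 2π√(0.2185/(2.59 × 1.61 × 0.225)) = 3.03 s.

3.03 s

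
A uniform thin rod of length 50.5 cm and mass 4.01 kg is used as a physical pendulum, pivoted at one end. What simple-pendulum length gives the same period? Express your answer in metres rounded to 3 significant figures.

The equivalent simple-pendulum length is L_eq = I/(md), where I is about the pivot and d = 0.2525 m.
I_cm = (1/12)mL² = 0.08522 kg·m², so I = I_cm + md² = 0.08522 + 0.2557 = 0.3409 kg·m².
L_eq = 0.3409/(4.01 × 0.2525) = 0.337 m.

0.337 m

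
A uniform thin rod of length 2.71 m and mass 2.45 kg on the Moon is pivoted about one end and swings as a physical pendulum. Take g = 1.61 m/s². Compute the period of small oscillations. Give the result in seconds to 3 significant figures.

6.66 s

For a physical pendulum T = 2π√(I/(mgd)), with d = 1.355 m from pivot to centre of mass.
I_cm = mL²/12 = 2.45 × 2.71²/12 = 1.499 kg·m²; I = I_cm + md² = 1.499 + 2.45 × 1.355² = 5.998 kg·m².
T = 2π√(5.998/(2.45 × 1.61 × 1.355)) = 6.66 s.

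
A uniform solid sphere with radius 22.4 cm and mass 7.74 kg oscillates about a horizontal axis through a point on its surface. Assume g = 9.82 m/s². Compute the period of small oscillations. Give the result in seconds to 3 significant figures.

1.12 s

I_cm = (2/5)mr² = 0.1553 kg·m². The pivot is at distance d = 0.224 m from the centre of mass.
By the parallel-axis theorem, I = I_cm + md² = 0.1553 + 0.3884 = 0.5437 kg·m².
T = 2π√(I/(mgd)) = 2π√(0.5437/(7.74 × 9.82 × 0.224)) = 1.12 s.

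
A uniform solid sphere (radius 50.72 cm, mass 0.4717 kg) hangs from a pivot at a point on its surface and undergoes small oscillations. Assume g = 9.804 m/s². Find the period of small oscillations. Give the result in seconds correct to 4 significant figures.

I_cm = (2/5)mr² = 0.048538 kg·m². The pivot is at distance d = 0.5072 m from the centre of mass.
By the parallel-axis theorem, I = I_cm + md² = 0.048538 + 0.12135 = 0.16988 kg·m².
T = 2π√(I/(mgd)) = 2π√(0.16988/(0.4717 × 9.804 × 0.5072)) = 1.691 s.

1.691 s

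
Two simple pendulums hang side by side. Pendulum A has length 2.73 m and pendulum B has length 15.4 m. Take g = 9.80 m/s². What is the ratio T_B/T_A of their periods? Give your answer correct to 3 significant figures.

T ∝ √L, so T_B/T_A = √(L_B/L_A) = √(15.4/2.73) = 2.38.

2.38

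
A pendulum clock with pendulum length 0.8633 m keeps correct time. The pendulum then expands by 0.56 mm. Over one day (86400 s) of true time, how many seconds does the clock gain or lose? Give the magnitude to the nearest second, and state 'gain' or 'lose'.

T ∝ √L, so T'/T = √(0.86386/0.8633) = 1.00032.
In 86400 s of true time the clock registers 86400/1.00032 = 86372.0 s, so it loses 28 s.

lose 28 s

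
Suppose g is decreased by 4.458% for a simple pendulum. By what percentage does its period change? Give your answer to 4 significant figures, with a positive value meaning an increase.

2.306%

T ∝ 1/√g, so T'/T = 1/√(0.95542) = 1.0231.
Percentage change in T = (1.0231 − 1) × 100% = 2.306%.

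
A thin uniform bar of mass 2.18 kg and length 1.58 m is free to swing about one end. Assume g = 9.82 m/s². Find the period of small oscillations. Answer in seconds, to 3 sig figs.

2.06 s

For a physical pendulum T = 2π√(I/(mgd)), with d = 0.7900 m from pivot to centre of mass.
I_cm = mL²/12 = 2.18 × 1.58²/12 = 0.4535 kg·m²; I = I_cm + md² = 0.4535 + 2.18 × 0.7900² = 1.814 kg·m².
T = 2π√(1.814/(2.18 × 9.82 × 0.7900)) = 2.06 s.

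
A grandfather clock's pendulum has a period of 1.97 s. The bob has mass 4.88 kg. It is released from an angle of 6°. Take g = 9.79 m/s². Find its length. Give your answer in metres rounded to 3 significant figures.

From T = 2π√(L/g), L = gT²/(4π²) = 9.79 × 1.970²/(4π²) = 0.962 m.

0.962 m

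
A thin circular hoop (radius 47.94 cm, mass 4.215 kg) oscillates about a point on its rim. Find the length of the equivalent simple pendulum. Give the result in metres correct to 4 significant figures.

0.9588 m

The equivalent simple-pendulum length is L_eq = I/(md), where I is about the pivot and d = 0.47940 m.
I_cm = mR² = 0.96871 kg·m², so I = I_cm + md² = 0.96871 + 0.96871 = 1.9374 kg·m².
L_eq = 1.9374/(4.215 × 0.47940) = 0.9588 m.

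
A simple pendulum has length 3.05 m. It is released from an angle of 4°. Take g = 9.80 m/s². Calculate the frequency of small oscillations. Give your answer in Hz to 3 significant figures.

T = 2π√(L/g) = 2π√(3.05/9.80) = 3.505 s, so f = 1/T = 0.285 Hz.

0.285 Hz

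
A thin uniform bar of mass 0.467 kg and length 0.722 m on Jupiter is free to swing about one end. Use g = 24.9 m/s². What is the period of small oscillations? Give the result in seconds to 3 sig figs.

For a physical pendulum T = 2π√(I/(mgd)), with d = 0.3610 m from pivot to centre of mass.
I_cm = mL²/12 = 0.467 × 0.722²/12 = 0.02029 kg·m²; I = I_cm + md² = 0.02029 + 0.467 × 0.3610² = 0.08115 kg·m².
T = 2π√(0.08115/(0.467 × 24.9 × 0.3610)) = 0.874 s.

0.874 s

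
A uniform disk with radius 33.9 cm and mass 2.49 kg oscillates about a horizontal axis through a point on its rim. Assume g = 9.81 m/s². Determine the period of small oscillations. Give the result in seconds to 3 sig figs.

I_cm = ½mr² = 0.1431 kg·m². The pivot is at distance d = 0.339 m from the centre of mass.
By the parallel-axis theorem, I = I_cm + md² = 0.1431 + 0.2862 = 0.4292 kg·m².
T = 2π√(I/(mgd)) = 2π√(0.4292/(2.49 × 9.81 × 0.339)) = 1.43 s.

1.43 s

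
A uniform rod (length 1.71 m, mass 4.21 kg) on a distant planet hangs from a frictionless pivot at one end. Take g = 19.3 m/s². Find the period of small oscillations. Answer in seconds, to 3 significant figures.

1.53 s

For a physical pendulum T = 2π√(I/(mgd)), with d = 0.8550 m from pivot to centre of mass.
I_cm = mL²/12 = 4.21 × 1.71²/12 = 1.026 kg·m²; I = I_cm + md² = 1.026 + 4.21 × 0.8550² = 4.103 kg·m².
T = 2π√(4.103/(4.21 × 19.3 × 0.8550)) = 1.53 s.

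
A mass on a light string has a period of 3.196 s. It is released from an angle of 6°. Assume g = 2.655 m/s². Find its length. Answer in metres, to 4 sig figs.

From T = 2π√(L/g), L = gT²/(4π²) = 2.655 × 3.1960²/(4π²) = 0.6869 m.

0.6869 m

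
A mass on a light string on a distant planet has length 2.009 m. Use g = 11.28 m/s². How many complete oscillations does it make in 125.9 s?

T = 2π√(L/g) = 2π√(2.009/11.28) = 2.6516 s.
Number of complete oscillations = ⌊125.9/2.6516⌋ = ⌊47.480⌋ = 47.

47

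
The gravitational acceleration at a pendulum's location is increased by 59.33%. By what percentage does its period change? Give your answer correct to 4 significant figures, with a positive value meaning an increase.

-20.78%

T ∝ 1/√g, so T'/T = 1/√(1.5933) = 0.79223.
Percentage change in T = (0.79223 − 1) × 100% = -20.78%.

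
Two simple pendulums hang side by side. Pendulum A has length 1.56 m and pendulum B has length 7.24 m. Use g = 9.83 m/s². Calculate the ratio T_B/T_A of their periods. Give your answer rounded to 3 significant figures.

T ∝ √L, so T_B/T_A = √(L_B/L_A) = √(7.24/1.56) = 2.15.

2.15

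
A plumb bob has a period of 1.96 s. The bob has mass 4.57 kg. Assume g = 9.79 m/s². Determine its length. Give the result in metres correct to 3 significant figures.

From T = 2π√(L/g), L = gT²/(4π²) = 9.79 × 1.960²/(4π²) = 0.953 m.

0.953 m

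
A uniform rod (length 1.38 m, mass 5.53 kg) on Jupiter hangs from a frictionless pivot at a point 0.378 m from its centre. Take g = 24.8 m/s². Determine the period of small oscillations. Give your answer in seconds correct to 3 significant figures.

1.13 s

For a physical pendulum T = 2π√(I/(mgd)), with d = 0.3780 m from pivot to centre of mass.
I_cm = mL²/12 = 5.53 × 1.38²/12 = 0.8776 kg·m²; I = I_cm + md² = 0.8776 + 5.53 × 0.3780² = 1.668 kg·m².
T = 2π√(1.668/(5.53 × 24.8 × 0.3780)) = 1.13 s.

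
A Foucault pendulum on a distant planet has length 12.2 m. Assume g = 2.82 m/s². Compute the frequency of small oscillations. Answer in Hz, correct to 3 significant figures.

0.0765 Hz

T = 2π√(L/g) = 2π√(12.2/2.82) = 13.07 s, so f = 1/T = 0.0765 Hz.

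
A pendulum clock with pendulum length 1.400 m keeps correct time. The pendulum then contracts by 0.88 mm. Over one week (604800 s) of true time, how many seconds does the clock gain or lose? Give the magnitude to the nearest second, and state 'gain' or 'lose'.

T ∝ √L, so T'/T = √(1.39912/1.400) = 0.999686.
In 604800 s of true time the clock registers 604800/0.999686 = 604990.2 s, so it gains 190 s.

gain 190 s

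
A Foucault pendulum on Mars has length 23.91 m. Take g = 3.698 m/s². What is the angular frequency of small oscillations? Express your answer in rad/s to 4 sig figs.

0.3933 rad/s

ω = √(g/L) = √(3.698/23.91) = 0.3933 rad/s.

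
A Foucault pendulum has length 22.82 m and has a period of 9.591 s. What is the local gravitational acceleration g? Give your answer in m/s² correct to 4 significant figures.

9.794 m/s²

From T = 2π√(L/g), g = 4π²L/T² = 4π² × 22.82/9.5910² = 9.794 m/s².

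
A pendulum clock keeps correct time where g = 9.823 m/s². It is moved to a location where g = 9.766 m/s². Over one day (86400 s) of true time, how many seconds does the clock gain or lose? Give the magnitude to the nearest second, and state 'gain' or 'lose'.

lose 251 s

The clock's period scales as T ∝ 1/√g, so T'/T = √(9.823/9.766) = 1.00291.
In 86400 s of true time the clock registers 86400/1.00291 = 86149.0 s, so it loses 251 s.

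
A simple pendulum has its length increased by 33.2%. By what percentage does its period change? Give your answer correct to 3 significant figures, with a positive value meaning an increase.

15.4%

T ∝ √L, so T'/T = √(1.332) = 1.154.
Percentage change in T = (1.154 − 1) × 100% = 15.4%.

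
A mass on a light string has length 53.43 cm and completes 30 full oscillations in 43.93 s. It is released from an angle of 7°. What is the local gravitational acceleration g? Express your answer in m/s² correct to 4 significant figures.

9.837 m/s²

T = 43.93/30 = 1.4643 s.
From T = 2π√(L/g), g = 4π²L/T² = 4π² × 0.5343/1.4643² = 9.837 m/s².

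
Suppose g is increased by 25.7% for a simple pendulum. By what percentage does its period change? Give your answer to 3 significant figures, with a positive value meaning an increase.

T ∝ 1/√g, so T'/T = 1/√(1.257) = 0.8919.
Percentage change in T = (0.8919 − 1) × 100% = -10.8%.

-10.8%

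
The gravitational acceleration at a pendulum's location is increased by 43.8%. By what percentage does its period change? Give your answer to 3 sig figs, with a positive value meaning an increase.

T ∝ 1/√g, so T'/T = 1/√(1.438) = 0.8339.
Percentage change in T = (0.8339 − 1) × 100% = -16.6%.

-16.6%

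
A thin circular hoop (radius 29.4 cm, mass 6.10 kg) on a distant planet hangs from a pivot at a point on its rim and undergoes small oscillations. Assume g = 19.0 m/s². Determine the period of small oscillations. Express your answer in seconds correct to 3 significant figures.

1.11 s

I_cm = mr² = 0.5273 kg·m². The pivot is at distance d = 0.294 m from the centre of mass.
By the parallel-axis theorem, I = I_cm + md² = 0.5273 + 0.5273 = 1.055 kg·m².
T = 2π√(I/(mgd)) = 2π√(1.055/(6.10 × 19.0 × 0.294)) = 1.11 s.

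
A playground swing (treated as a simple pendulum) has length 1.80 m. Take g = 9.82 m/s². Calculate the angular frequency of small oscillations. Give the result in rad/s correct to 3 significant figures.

2.34 rad/s

ω = √(g/L) = √(9.82/1.80) = 2.34 rad/s.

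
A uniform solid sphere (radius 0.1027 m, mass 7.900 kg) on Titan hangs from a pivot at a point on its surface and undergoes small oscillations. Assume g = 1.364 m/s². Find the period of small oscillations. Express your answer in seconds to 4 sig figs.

I_cm = (2/5)mr² = 0.033329 kg·m². The pivot is at distance d = 0.1027 m from the centre of mass.
By the parallel-axis theorem, I = I_cm + md² = 0.033329 + 0.083324 = 0.11665 kg·m².
T = 2π√(I/(mgd)) = 2π√(0.11665/(7.900 × 1.364 × 0.1027)) = 2.040 s.

2.040 s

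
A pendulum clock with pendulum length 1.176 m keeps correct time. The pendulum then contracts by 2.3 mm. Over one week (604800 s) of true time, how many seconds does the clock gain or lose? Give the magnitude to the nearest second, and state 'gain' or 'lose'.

T ∝ √L, so T'/T = √(1.17370/1.176) = 0.999022.
In 604800 s of true time the clock registers 604800/0.999022 = 605392.3 s, so it gains 592 s.

gain 592 s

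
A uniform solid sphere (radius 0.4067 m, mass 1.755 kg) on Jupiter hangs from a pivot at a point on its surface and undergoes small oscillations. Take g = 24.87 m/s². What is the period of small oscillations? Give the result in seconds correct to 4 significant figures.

0.9507 s

I_cm = (2/5)mr² = 0.11611 kg·m². The pivot is at distance d = 0.4067 m from the centre of mass.
By the parallel-axis theorem, I = I_cm + md² = 0.11611 + 0.29029 = 0.40640 kg·m².
T = 2π√(I/(mgd)) = 2π√(0.40640/(1.755 × 24.87 × 0.4067)) = 0.9507 s.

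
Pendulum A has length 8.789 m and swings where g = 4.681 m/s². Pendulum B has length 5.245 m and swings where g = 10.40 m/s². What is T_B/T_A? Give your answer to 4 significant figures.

0.5183

T = 2π√(L/g), so T_B/T_A = √((L_B/g_B)/(L_A/g_A)) = √((5.245/10.40)/(8.789/4.681)) = 0.5183.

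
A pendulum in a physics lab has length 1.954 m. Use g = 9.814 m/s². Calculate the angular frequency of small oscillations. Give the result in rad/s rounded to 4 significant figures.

2.241 rad/s

ω = √(g/L) = √(9.814/1.954) = 2.241 rad/s.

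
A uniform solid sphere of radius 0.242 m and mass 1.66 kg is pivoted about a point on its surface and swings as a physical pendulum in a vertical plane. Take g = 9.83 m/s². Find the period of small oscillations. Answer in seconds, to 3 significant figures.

1.17 s

I_cm = (2/5)mr² = 0.03889 kg·m². The pivot is at distance d = 0.242 m from the centre of mass.
By the parallel-axis theorem, I = I_cm + md² = 0.03889 + 0.09722 = 0.1361 kg·m².
T = 2π√(I/(mgd)) = 2π√(0.1361/(1.66 × 9.83 × 0.242)) = 1.17 s.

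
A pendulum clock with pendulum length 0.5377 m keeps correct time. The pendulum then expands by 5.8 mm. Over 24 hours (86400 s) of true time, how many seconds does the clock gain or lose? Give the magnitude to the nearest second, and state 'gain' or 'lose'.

T ∝ √L, so T'/T = √(0.54350/0.5377) = 1.00538.
In 86400 s of true time the clock registers 86400/1.00538 = 85937.8 s, so it loses 462 s.

lose 462 s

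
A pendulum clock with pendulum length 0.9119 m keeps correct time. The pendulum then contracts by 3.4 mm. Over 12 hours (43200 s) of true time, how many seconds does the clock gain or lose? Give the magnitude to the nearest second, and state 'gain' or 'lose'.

gain 81 s

T ∝ √L, so T'/T = √(0.90850/0.9119) = 0.998134.
In 43200 s of true time the clock registers 43200/0.998134 = 43280.8 s, so it gains 81 s.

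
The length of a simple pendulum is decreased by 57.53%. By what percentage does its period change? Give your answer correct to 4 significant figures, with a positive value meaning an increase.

T ∝ √L, so T'/T = √(0.42470) = 0.65169.
Percentage change in T = (0.65169 − 1) × 100% = -34.83%.

-34.83%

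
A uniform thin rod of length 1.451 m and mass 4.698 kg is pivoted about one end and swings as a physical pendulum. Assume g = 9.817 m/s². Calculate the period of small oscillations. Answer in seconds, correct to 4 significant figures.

1.972 s

For a physical pendulum T = 2π√(I/(mgd)), with d = 0.72550 m from pivot to centre of mass.
I_cm = mL²/12 = 4.698 × 1.451²/12 = 0.82426 kg·m²; I = I_cm + md² = 0.82426 + 4.698 × 0.72550² = 3.2971 kg·m².
T = 2π√(3.2971/(4.698 × 9.817 × 0.72550)) = 1.972 s.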